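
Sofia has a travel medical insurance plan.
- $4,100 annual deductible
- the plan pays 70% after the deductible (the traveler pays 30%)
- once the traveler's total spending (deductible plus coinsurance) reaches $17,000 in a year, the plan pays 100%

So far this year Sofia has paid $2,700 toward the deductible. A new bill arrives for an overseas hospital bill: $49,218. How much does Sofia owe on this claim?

$14,300

Deductible still to meet: $4,100 − $2,700 = $1,400.
That leaves $49,218 − $1,400 = $47,818 for coinsurance.
Traveler's 30% share of $47,818 is $14,345.40.
That puts the traveler's cost at $1,400 + $14,345.40 = $15,745.40 before any cap.
Year-to-date out-of-pocket would reach $2,700 + $15,745.40 = $18,445.40, above the $17,000 maximum, so the traveler pays only $17,000 − $2,700 = $14,300.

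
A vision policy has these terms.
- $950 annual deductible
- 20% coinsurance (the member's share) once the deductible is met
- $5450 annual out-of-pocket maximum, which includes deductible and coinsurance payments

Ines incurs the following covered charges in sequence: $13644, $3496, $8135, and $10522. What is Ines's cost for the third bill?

$1262

#1 ($13644): deductible takes $950, $12694 remains; coinsurance $12694 × 20% = $2538.80. Member pays $3488.80; OOP now $3488.80.
#2 ($3496): deductible already satisfied, so member's share is 20% × $3496 = $699.20. Cost to member: $699.20. OOP to date $4188.
#3 ($8135): deductible already satisfied, so member's share is 20% × $8135 = $1627. OOP would hit $5815 > $5450, so the cap limits the member to $5450 − $4188 = $1262.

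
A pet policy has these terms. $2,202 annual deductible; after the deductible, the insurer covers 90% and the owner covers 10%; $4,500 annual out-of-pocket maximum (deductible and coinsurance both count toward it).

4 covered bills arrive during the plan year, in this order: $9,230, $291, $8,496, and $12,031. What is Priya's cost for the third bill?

#1 ($9,230): $2,202 to deductible, leaving $7,028; 10% of $7,028 = $702.80. Owner pays $2,904.80; OOP now $2,904.80.
#2 ($291): 10% coinsurance on $291 = $29.10. Owner owes $29.10 (running OOP $2,933.90).
#3 ($8,496): deductible already satisfied, so owner's share is 10% × $8,496 = $849.60. Cost to owner: $849.60. OOP to date $3,783.50.

$849.60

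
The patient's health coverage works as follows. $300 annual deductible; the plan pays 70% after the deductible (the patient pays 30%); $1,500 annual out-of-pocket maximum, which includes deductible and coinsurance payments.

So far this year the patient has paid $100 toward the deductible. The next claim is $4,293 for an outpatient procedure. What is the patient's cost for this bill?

$100 of the $300 deductible is already met, leaving $200.
That leaves $4,293 − $200 = $4,093 for coinsurance.
Coinsurance: $4,093 × 30% = $1,227.90.
That puts the patient's cost at $200 + $1,227.90 = $1,427.90 before any cap.
Year-to-date out-of-pocket would reach $100 + $1,427.90 = $1,527.90, above the $1,500 maximum, so the patient pays only $1,500 − $100 = $1,400.

$1,400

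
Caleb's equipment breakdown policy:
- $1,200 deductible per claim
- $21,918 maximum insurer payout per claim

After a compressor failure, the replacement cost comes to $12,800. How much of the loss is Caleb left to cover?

$1,200

Less the $1,200 deductible: $12,800 − $1,200 = $11,600.
That's under the $21,918 cap, so the insurer reimburses the full $11,600.
Business owner's share is the uncovered remainder: $12,800 − $11,600 = $1,200.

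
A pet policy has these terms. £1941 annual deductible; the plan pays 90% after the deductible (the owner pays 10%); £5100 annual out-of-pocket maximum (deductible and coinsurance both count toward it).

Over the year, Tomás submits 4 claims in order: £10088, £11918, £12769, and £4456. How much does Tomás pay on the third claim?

£1152.50

#1 (£10088): deductible takes £1941, £8147 remains; owner's 10% is £814.70. Owner owes £2755.70 (running OOP £2755.70).
#2 (£11918): 10% coinsurance on £11918 = £1191.80. Owner pays £1191.80; OOP now £3947.50.
#3 (£12769): 10% coinsurance on £12769 = £1276.90. Adding that to £3947.50 gives £5224.40, past the £5100 cap; owner pays only £5100 − £3947.50 = £1152.50.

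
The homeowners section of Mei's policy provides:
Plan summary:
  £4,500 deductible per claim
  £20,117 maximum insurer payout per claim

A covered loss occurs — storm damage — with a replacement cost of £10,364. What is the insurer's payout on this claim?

£5,864

After the deductible, £10,364 − £4,500 = £5,864 remains.
That's under the £20,117 cap, so the insurer reimburses the full £5,864.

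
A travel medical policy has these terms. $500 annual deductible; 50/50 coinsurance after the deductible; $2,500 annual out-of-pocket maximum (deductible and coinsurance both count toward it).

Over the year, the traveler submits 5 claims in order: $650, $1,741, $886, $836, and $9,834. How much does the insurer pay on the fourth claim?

Claim 1 — $650: $500 to deductible, leaving $150; 50% of $150 = $75. Traveler pays $575; OOP now $575. Plan pays $650 − $575 = $75.
Claim 2 — $1,741: deductible met; 50% of $1,741 = $870.50. Traveler owes $870.50 (running OOP $1,445.50). Plan pays $1,741 − $870.50 = $870.50.
Claim 3 — $886: 50% coinsurance on $886 = $443. Cost to traveler: $443. OOP to date $1,888.50. Plan pays $886 − $443 = $443.
Claim 4 — $836: 50% coinsurance on $836 = $418. Traveler pays $418; OOP now $2,306.50. Insurer: $836 − $418 = $418.

$418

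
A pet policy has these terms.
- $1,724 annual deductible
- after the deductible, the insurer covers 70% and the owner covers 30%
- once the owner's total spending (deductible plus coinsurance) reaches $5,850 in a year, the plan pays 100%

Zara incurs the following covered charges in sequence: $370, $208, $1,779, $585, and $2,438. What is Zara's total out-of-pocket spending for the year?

Bill 1, $370: all of it applies to the deductible. Owner pays $370; OOP now $370.
Bill 2, $208: all of it applies to the deductible. Cost to owner: $208. OOP to date $578.
Bill 3, $1,779: deductible takes $1,146, $633 remains; coinsurance $633 × 30% = $189.90. Cost to owner: $1,335.90. OOP to date $1,913.90.
Bill 4, $585: deductible already satisfied, so owner's share is 30% × $585 = $175.50. Cost to owner: $175.50. OOP to date $2,089.40.
Bill 5, $2,438: 30% coinsurance on $2,438 = $731.40. Owner pays $731.40; OOP now $2,820.80.
Total paid by the owner: $370 + $208 + $1,335.90 + $175.50 + $731.40 = $2,820.80.

$2,820.80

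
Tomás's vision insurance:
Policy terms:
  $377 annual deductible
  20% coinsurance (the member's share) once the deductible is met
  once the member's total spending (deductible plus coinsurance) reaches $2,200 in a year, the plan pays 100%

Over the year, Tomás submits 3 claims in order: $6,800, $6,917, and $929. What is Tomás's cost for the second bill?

$538.40

Claim 1 ($6,800): $377 finishes the deductible; $6,423 goes to coinsurance; 20% of $6,423 = $1,284.60. Member owes $1,661.60 (running OOP $1,661.60).
Claim 2 ($6,917): deductible met; 20% of $6,917 = $1,383.40. That would push OOP to $3,045, over the $2,200 cap, so member pays $2,200 − $1,661.60 = $538.40.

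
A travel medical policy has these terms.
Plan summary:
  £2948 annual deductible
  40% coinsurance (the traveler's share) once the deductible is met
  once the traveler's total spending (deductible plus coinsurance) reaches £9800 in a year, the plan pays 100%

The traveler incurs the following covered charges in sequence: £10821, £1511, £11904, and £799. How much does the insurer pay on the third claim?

£8805.60

Claim 1 (£10821): deductible takes £2948, £7873 remains; coinsurance £7873 × 40% = £3149.20. Traveler pays £6097.20; OOP now £6097.20. Plan pays £10821 − £6097.20 = £4723.80.
Claim 2 (£1511): deductible already satisfied, so traveler's share is 40% × £1511 = £604.40. Cost to traveler: £604.40. OOP to date £6701.60. Plan pays £1511 − £604.40 = £906.60.
Claim 3 (£11904): 40% coinsurance on £11904 = £4761.60. Adding that to £6701.60 gives £11463.20, past the £9800 cap; traveler pays only £9800 − £6701.60 = £3098.40. Plan pays £11904 − £3098.40 = £8805.60.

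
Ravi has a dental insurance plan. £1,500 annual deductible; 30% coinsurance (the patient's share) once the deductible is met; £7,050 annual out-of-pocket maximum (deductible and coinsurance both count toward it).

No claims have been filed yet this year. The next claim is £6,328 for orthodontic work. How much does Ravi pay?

£2,948.40

The full £1,500 deductible is still open; £1,500 of this bill applies to it.
The remaining £4,828 (= £6,328 − £1,500) moves to coinsurance.
Patient's 30% share of £4,828 is £1,448.40.
That puts the patient's cost at £1,500 + £1,448.40 = £2,948.40 before any cap.
Cumulative spending £0 + £2,948.40 = £2,948.40 stays under the £7,050 maximum.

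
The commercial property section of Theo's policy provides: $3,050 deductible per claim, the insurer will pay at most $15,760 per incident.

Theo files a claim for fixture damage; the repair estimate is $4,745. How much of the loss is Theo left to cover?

$3,050

Less the $3,050 deductible: $4,745 − $3,050 = $1,695.
$1,695 ≤ $15,760, so the limit doesn't bind; insurer pays $1,695.
The business bears the rest of the original loss: $4,745 − $1,695 = $3,050.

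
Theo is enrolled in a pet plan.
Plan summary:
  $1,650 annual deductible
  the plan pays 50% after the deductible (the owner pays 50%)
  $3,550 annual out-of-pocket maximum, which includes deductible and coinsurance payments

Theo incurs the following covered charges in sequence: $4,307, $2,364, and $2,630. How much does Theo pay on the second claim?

Bill 1, $4,307: $1,650 to deductible, leaving $2,657; 50% of $2,657 = $1,328.50. Owner pays $2,978.50; OOP now $2,978.50.
Bill 2, $2,364: deductible already satisfied, so owner's share is 50% × $2,364 = $1,182. Adding that to $2,978.50 gives $4,160.50, past the $3,550 cap; owner pays only $3,550 − $2,978.50 = $571.50.

$571.50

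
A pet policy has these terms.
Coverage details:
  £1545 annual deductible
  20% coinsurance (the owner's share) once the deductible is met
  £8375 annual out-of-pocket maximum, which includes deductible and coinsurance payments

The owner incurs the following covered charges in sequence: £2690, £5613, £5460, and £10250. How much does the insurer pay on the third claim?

Bill 1, £2690: deductible takes £1545, £1145 remains; coinsurance £1145 × 20% = £229. Cost to owner: £1774. OOP to date £1774. Plan pays £2690 − £1774 = £916.
Bill 2, £5613: deductible met; 20% of £5613 = £1122.60. Owner owes £1122.60 (running OOP £2896.60). Insurer: £5613 − £1122.60 = £4490.40.
Bill 3, £5460: deductible met; 20% of £5460 = £1092. Cost to owner: £1092. OOP to date £3988.60. Plan pays £5460 − £1092 = £4368.

£4368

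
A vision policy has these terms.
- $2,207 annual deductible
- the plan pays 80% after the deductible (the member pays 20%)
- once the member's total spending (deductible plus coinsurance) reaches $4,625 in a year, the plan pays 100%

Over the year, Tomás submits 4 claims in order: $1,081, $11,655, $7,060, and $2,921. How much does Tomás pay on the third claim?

$312.20

Bill 1, $1,081: entire amount goes to the deductible. Member owes $1,081 (running OOP $1,081).
Bill 2, $11,655: $1,126 finishes the deductible; $10,529 goes to coinsurance; member's 20% is $2,105.80. Member pays $3,231.80; OOP now $4,312.80.
Bill 3, $7,060: deductible met; 20% of $7,060 = $1,412. OOP would hit $5,724.80 > $4,625, so the cap limits the member to $4,625 − $4,312.80 = $312.20.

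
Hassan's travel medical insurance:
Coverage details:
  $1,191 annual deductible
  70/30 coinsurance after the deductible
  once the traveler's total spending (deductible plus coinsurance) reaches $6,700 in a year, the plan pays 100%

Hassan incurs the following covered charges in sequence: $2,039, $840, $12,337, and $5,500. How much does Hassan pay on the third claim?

Claim 1 ($2,039): $1,191 finishes the deductible; $848 goes to coinsurance; 30% of $848 = $254.40. Traveler owes $1,445.40 (running OOP $1,445.40).
Claim 2 ($840): 30% coinsurance on $840 = $252. Traveler pays $252; OOP now $1,697.40.
Claim 3 ($12,337): deductible met; 30% of $12,337 = $3,701.10. Cost to traveler: $3,701.10. OOP to date $5,398.50.

$3,701.10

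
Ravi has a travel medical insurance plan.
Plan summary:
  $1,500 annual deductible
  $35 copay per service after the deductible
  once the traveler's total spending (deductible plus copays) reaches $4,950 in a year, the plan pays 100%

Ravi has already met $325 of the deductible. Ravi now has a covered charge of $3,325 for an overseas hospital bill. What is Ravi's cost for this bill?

$1,210

Remaining deductible: $1,500 − $325 = $1,175.
The remaining $2,150 (= $3,325 − $1,175) moves to the copay.
Copay on this service: $35.
That puts the traveler's cost at $1,175 + $35 = $1,210 before any cap.
Year-to-date out-of-pocket becomes $325 + $1,210 = $1,535, still under the $4,950 maximum, so no cap applies.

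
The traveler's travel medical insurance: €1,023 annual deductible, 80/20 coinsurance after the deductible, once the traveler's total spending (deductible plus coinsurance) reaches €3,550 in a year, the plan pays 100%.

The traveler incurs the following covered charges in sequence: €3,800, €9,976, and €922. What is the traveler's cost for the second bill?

Claim 1 — €3,800: €1,023 to deductible, leaving €2,777; traveler's 20% is €555.40. Cost to traveler: €1,578.40. OOP to date €1,578.40.
Claim 2 — €9,976: deductible already satisfied, so traveler's share is 20% × €9,976 = €1,995.20. OOP would hit €3,573.60 > €3,550, so the cap limits the traveler to €3,550 − €1,578.40 = €1,971.60.

€1,971.60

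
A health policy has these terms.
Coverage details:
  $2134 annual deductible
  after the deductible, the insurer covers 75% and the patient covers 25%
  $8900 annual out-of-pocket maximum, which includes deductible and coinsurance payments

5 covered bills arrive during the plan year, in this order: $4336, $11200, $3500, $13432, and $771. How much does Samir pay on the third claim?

#1 ($4336): $2134 finishes the deductible; $2202 goes to coinsurance; 25% of $2202 = $550.50. Patient owes $2684.50 (running OOP $2684.50).
#2 ($11200): deductible already satisfied, so patient's share is 25% × $11200 = $2800. Patient pays $2800; OOP now $5484.50.
#3 ($3500): deductible met; 25% of $3500 = $875. Patient pays $875; OOP now $6359.50.

$875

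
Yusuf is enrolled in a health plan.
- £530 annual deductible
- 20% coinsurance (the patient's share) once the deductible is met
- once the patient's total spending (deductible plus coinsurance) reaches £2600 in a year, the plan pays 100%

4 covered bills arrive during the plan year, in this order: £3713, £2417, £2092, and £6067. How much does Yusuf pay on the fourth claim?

Bill 1, £3713: £530 finishes the deductible; £3183 goes to coinsurance; coinsurance £3183 × 20% = £636.60. Patient pays £1166.60; OOP now £1166.60.
Bill 2, £2417: deductible already satisfied, so patient's share is 20% × £2417 = £483.40. Patient owes £483.40 (running OOP £1650).
Bill 3, £2092: 20% coinsurance on £2092 = £418.40. Patient pays £418.40; OOP now £2068.40.
Bill 4, £6067: deductible met; 20% of £6067 = £1213.40. Adding that to £2068.40 gives £3281.80, past the £2600 cap; patient pays only £2600 − £2068.40 = £531.60.

£531.60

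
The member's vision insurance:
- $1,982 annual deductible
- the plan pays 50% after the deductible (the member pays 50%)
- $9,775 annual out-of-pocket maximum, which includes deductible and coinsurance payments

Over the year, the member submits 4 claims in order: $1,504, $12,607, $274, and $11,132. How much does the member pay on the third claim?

#1 ($1,504): fully absorbed by the deductible. Member pays $1,504; OOP now $1,504.
#2 ($12,607): $478 to deductible, leaving $12,129; 50% of $12,129 = $6,064.50. Cost to member: $6,542.50. OOP to date $8,046.50.
#3 ($274): deductible met; 50% of $274 = $137. Member owes $137 (running OOP $8,183.50).

$137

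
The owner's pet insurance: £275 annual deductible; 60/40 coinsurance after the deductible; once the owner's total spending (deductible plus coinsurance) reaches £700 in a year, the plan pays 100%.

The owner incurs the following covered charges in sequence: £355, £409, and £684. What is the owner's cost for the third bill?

Claim 1 (£355): deductible takes £275, £80 remains; coinsurance £80 × 40% = £32. Owner owes £307 (running OOP £307).
Claim 2 (£409): deductible already satisfied, so owner's share is 40% × £409 = £163.60. Owner owes £163.60 (running OOP £470.60).
Claim 3 (£684): 40% coinsurance on £684 = £273.60. Adding that to £470.60 gives £744.20, past the £700 cap; owner pays only £700 − £470.60 = £229.40.

£229.40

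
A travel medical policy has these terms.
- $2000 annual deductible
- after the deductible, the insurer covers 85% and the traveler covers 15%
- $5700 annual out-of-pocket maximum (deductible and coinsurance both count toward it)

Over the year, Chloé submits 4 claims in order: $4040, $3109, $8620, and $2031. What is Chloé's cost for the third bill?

$1293

#1 ($4040): deductible takes $2000, $2040 remains; coinsurance $2040 × 15% = $306. Traveler owes $2306 (running OOP $2306).
#2 ($3109): 15% coinsurance on $3109 = $466.35. Traveler pays $466.35; OOP now $2772.35.
#3 ($8620): 15% coinsurance on $8620 = $1293. Traveler pays $1293; OOP now $4065.35.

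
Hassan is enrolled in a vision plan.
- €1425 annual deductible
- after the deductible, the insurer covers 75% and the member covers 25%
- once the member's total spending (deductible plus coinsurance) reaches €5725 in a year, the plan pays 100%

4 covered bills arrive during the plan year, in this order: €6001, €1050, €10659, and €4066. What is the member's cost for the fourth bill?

#1 (€6001): deductible takes €1425, €4576 remains; 25% of €4576 = €1144. Member owes €2569 (running OOP €2569).
#2 (€1050): 25% coinsurance on €1050 = €262.50. Member pays €262.50; OOP now €2831.50.
#3 (€10659): deductible met; 25% of €10659 = €2664.75. Member pays €2664.75; OOP now €5496.25.
#4 (€4066): deductible met; 25% of €4066 = €1016.50. Adding that to €5496.25 gives €6512.75, past the €5725 cap; member pays only €5725 − €5496.25 = €228.75.

€228.75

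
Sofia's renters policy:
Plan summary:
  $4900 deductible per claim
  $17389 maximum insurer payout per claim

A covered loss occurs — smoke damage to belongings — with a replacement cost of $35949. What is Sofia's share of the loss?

$18560

After the deductible, $35949 − $4900 = $31049 remains.
$31049 exceeds the $17389 limit, so the insurer pays the limit: $17389.
The tenant bears the rest of the original loss: $35949 − $17389 = $18560.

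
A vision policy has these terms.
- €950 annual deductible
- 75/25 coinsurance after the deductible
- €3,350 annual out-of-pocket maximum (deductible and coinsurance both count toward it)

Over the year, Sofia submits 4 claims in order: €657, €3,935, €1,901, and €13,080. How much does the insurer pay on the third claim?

Claim 1 (€657): fully absorbed by the deductible. Member owes €657 (running OOP €657). Insurer: €657 − €657 = €0.
Claim 2 (€3,935): deductible takes €293, €3,642 remains; member's 25% is €910.50. Member owes €1,203.50 (running OOP €1,860.50). Plan pays €3,935 − €1,203.50 = €2,731.50.
Claim 3 (€1,901): deductible already satisfied, so member's share is 25% × €1,901 = €475.25. Cost to member: €475.25. OOP to date €2,335.75. Plan pays €1,901 − €475.25 = €1,425.75.

€1,425.75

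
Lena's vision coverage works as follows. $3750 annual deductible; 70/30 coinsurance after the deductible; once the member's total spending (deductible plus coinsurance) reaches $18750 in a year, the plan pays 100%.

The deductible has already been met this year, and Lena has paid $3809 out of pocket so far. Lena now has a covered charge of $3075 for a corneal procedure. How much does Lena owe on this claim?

With the deductible met, the entire $3075 is subject to coinsurance.
Coinsurance: $3075 × 30% = $922.50.
Year-to-date out-of-pocket becomes $3809 + $922.50 = $4731.50, still under the $18750 maximum, so no cap applies.

$922.50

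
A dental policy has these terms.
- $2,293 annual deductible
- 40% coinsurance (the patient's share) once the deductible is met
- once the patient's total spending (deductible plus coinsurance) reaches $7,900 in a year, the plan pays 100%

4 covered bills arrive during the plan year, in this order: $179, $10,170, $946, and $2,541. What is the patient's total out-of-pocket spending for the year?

#1 ($179): entire amount goes to the deductible. Patient owes $179 (running OOP $179).
#2 ($10,170): deductible takes $2,114, $8,056 remains; 40% of $8,056 = $3,222.40. Cost to patient: $5,336.40. OOP to date $5,515.40.
#3 ($946): deductible already satisfied, so patient's share is 40% × $946 = $378.40. Patient pays $378.40; OOP now $5,893.80.
#4 ($2,541): 40% coinsurance on $2,541 = $1,016.40. Cost to patient: $1,016.40. OOP to date $6,910.20.
Summing the patient's payments: $179 + $5,336.40 + $378.40 + $1,016.40 = $6,910.20.

$6,910.20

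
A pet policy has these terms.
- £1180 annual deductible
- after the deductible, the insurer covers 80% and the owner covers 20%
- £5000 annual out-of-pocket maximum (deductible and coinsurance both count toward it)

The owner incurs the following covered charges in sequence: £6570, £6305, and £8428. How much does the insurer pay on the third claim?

£6947

Bill 1, £6570: £1180 finishes the deductible; £5390 goes to coinsurance; owner's 20% is £1078. Cost to owner: £2258. OOP to date £2258. Insurer: £6570 − £2258 = £4312.
Bill 2, £6305: 20% coinsurance on £6305 = £1261. Owner owes £1261 (running OOP £3519). Insurer: £6305 − £1261 = £5044.
Bill 3, £8428: deductible met; 20% of £8428 = £1685.60. OOP would hit £5204.60 > £5000, so the cap limits the owner to £5000 − £3519 = £1481. Plan pays £8428 − £1481 = £6947.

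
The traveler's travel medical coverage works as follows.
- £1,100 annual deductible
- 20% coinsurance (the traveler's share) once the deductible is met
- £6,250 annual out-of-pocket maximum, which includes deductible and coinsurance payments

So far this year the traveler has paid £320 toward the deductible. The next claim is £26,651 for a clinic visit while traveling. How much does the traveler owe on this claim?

Deductible still to meet: £1,100 − £320 = £780.
After the £780 deductible portion, £26,651 − £780 = £25,871 is subject to coinsurance.
Traveler's 20% share of £25,871 is £5,174.20.
So the traveler owes £780 + £5,174.20 = £5,954.20 before any cap.
Adding £5,954.20 to the £320 already spent would give £6,274.20, which exceeds the £6,250 cap; the traveler pays just £6,250 − £320 = £5,930.

£5,930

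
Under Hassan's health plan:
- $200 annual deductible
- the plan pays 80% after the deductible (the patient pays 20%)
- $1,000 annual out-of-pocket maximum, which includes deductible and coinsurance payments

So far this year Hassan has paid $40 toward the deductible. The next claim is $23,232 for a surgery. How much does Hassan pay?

$960

Remaining deductible: $200 − $40 = $160.
After the $160 deductible portion, $23,232 − $160 = $23,072 is subject to coinsurance.
Coinsurance: $23,072 × 20% = $4,614.40.
That puts the patient's cost at $160 + $4,614.40 = $4,774.40 before any cap.
That would bring total out-of-pocket to $4,814.40, past the $1,000 cap. The patient is capped at $1,000 − $40 = $960 on this claim.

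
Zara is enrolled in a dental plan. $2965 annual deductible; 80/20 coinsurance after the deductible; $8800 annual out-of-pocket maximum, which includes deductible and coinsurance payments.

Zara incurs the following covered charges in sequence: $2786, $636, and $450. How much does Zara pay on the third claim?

Claim 1 — $2786: fully absorbed by the deductible. Cost to patient: $2786. OOP to date $2786.
Claim 2 — $636: deductible takes $179, $457 remains; patient's 20% is $91.40. Patient pays $270.40; OOP now $3056.40.
Claim 3 — $450: deductible already satisfied, so patient's share is 20% × $450 = $90. Cost to patient: $90. OOP to date $3146.40.

$90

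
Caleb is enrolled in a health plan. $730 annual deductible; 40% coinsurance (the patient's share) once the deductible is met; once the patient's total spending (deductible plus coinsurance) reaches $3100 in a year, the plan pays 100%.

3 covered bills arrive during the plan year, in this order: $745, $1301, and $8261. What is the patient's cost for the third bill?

$1843.60

Claim 1 ($745): $730 to deductible, leaving $15; coinsurance $15 × 40% = $6. Patient pays $736; OOP now $736.
Claim 2 ($1301): deductible met; 40% of $1301 = $520.40. Cost to patient: $520.40. OOP to date $1256.40.
Claim 3 ($8261): 40% coinsurance on $8261 = $3304.40. That would push OOP to $4560.80, over the $3100 cap, so patient pays $3100 − $1256.40 = $1843.60.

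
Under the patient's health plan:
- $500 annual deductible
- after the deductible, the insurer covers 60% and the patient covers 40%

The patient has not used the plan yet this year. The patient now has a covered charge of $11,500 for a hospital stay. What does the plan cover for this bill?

Deductible not yet touched, so the first $500 of the bill goes to the deductible.
After the $500 deductible portion, $11,500 − $500 = $11,000 is subject to coinsurance.
Coinsurance: $11,000 × 40% = $4,400.
Patient responsibility: $500 + $4,400 = $4,900.
The plan picks up $11,500 − $4,900 = $6,600.

$6,600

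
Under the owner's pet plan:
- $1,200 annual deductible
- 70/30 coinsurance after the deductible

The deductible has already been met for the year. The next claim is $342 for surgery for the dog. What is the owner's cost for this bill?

$102.60

The deductible is already satisfied, so the full bill goes to coinsurance.
Coinsurance: $342 × 30% = $102.60.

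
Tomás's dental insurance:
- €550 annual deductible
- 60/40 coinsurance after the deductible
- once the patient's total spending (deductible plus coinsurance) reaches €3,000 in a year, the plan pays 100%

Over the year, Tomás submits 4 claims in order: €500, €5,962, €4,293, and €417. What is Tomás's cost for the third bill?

€85.20

Claim 1 (€500): entire amount goes to the deductible. Patient owes €500 (running OOP €500).
Claim 2 (€5,962): deductible takes €50, €5,912 remains; 40% of €5,912 = €2,364.80. Cost to patient: €2,414.80. OOP to date €2,914.80.
Claim 3 (€4,293): deductible already satisfied, so patient's share is 40% × €4,293 = €1,717.20. Adding that to €2,914.80 gives €4,632, past the €3,000 cap; patient pays only €3,000 − €2,914.80 = €85.20.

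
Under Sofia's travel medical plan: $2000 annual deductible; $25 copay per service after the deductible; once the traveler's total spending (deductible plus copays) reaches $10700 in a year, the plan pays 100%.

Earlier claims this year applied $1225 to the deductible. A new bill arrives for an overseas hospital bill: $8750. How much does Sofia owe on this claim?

Remaining deductible: $2000 − $1225 = $775.
That leaves $8750 − $775 = $7975 for the copay.
Copay on this service: $25.
So the traveler owes $775 + $25 = $800 before any cap.
Total out-of-pocket so far would be $1225 + $800 = $2025, below the $10700 cap — no reduction.

$800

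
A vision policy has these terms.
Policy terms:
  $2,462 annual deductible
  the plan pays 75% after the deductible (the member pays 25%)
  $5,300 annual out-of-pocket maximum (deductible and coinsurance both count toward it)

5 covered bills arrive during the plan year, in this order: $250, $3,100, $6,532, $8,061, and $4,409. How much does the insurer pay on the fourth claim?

$7,078

Claim 1 ($250): fully absorbed by the deductible. Member pays $250; OOP now $250. Plan pays $250 − $250 = $0.
Claim 2 ($3,100): $2,212 finishes the deductible; $888 goes to coinsurance; 25% of $888 = $222. Member pays $2,434; OOP now $2,684. Insurer: $3,100 − $2,434 = $666.
Claim 3 ($6,532): deductible met; 25% of $6,532 = $1,633. Cost to member: $1,633. OOP to date $4,317. Insurer: $6,532 − $1,633 = $4,899.
Claim 4 ($8,061): deductible met; 25% of $8,061 = $2,015.25. That would push OOP to $6,332.25, over the $5,300 cap, so member pays $5,300 − $4,317 = $983. Insurer: $8,061 − $983 = $7,078.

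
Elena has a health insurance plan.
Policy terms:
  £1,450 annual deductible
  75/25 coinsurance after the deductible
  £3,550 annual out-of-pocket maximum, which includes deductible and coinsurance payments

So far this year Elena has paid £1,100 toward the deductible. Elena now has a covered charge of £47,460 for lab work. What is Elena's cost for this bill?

£2,450

£1,100 of the £1,450 deductible is already met, leaving £350.
That leaves £47,460 − £350 = £47,110 for coinsurance.
Coinsurance: £47,110 × 25% = £11,777.50.
So the patient owes £350 + £11,777.50 = £12,127.50 before any cap.
Adding £12,127.50 to the £1,100 already spent would give £13,227.50, which exceeds the £3,550 cap; the patient pays just £3,550 − £1,100 = £2,450.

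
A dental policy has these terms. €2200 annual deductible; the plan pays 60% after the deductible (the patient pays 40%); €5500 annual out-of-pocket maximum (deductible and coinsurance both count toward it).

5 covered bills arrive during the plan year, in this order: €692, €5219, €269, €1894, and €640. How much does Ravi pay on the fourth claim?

Claim 1 (€692): fully absorbed by the deductible. Patient pays €692; OOP now €692.
Claim 2 (€5219): €1508 to deductible, leaving €3711; 40% of €3711 = €1484.40. Patient owes €2992.40 (running OOP €3684.40).
Claim 3 (€269): 40% coinsurance on €269 = €107.60. Cost to patient: €107.60. OOP to date €3792.
Claim 4 (€1894): deductible met; 40% of €1894 = €757.60. Cost to patient: €757.60. OOP to date €4549.60.

€757.60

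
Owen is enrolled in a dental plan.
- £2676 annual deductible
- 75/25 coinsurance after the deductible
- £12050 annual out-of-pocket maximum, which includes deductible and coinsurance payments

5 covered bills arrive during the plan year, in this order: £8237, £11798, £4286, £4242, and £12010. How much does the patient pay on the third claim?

Claim 1 (£8237): £2676 finishes the deductible; £5561 goes to coinsurance; patient's 25% is £1390.25. Patient owes £4066.25 (running OOP £4066.25).
Claim 2 (£11798): 25% coinsurance on £11798 = £2949.50. Patient pays £2949.50; OOP now £7015.75.
Claim 3 (£4286): deductible met; 25% of £4286 = £1071.50. Patient pays £1071.50; OOP now £8087.25.

£1071.50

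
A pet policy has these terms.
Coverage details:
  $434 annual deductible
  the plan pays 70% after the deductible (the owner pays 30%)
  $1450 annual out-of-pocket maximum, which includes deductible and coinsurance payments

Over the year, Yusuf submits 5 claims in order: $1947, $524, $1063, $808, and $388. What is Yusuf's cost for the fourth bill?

#1 ($1947): $434 to deductible, leaving $1513; owner's 30% is $453.90. Owner owes $887.90 (running OOP $887.90).
#2 ($524): deductible already satisfied, so owner's share is 30% × $524 = $157.20. Owner pays $157.20; OOP now $1045.10.
#3 ($1063): deductible already satisfied, so owner's share is 30% × $1063 = $318.90. Cost to owner: $318.90. OOP to date $1364.
#4 ($808): deductible already satisfied, so owner's share is 30% × $808 = $242.40. That would push OOP to $1606.40, over the $1450 cap, so owner pays $1450 − $1364 = $86.

$86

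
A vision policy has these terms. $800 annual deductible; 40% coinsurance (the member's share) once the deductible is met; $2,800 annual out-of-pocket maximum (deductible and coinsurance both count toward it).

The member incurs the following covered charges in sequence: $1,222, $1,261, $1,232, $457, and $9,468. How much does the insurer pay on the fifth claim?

Bill 1, $1,222: $800 finishes the deductible; $422 goes to coinsurance; coinsurance $422 × 40% = $168.80. Cost to member: $968.80. OOP to date $968.80. Insurer: $1,222 − $968.80 = $253.20.
Bill 2, $1,261: deductible met; 40% of $1,261 = $504.40. Member pays $504.40; OOP now $1,473.20. Insurer: $1,261 − $504.40 = $756.60.
Bill 3, $1,232: deductible already satisfied, so member's share is 40% × $1,232 = $492.80. Cost to member: $492.80. OOP to date $1,966. Plan pays $1,232 − $492.80 = $739.20.
Bill 4, $457: deductible met; 40% of $457 = $182.80. Cost to member: $182.80. OOP to date $2,148.80. Plan pays $457 − $182.80 = $274.20.
Bill 5, $9,468: deductible already satisfied, so member's share is 40% × $9,468 = $3,787.20. Adding that to $2,148.80 gives $5,936, past the $2,800 cap; member pays only $2,800 − $2,148.80 = $651.20. Plan pays $9,468 − $651.20 = $8,816.80.

$8,816.80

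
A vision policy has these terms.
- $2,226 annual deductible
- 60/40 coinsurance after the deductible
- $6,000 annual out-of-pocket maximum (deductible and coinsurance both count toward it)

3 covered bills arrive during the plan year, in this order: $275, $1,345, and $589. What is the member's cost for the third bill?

#1 ($275): all of it applies to the deductible. Cost to member: $275. OOP to date $275.
#2 ($1,345): fully absorbed by the deductible. Member pays $1,345; OOP now $1,620.
#3 ($589): all of it applies to the deductible. Cost to member: $589. OOP to date $2,209.

$589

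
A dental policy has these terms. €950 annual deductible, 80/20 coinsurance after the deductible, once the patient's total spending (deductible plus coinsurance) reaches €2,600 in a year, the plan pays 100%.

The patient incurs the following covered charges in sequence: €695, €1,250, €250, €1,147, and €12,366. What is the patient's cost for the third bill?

Claim 1 (€695): entire amount goes to the deductible. Patient pays €695; OOP now €695.
Claim 2 (€1,250): €255 finishes the deductible; €995 goes to coinsurance; patient's 20% is €199. Cost to patient: €454. OOP to date €1,149.
Claim 3 (€250): deductible met; 20% of €250 = €50. Cost to patient: €50. OOP to date €1,199.

€50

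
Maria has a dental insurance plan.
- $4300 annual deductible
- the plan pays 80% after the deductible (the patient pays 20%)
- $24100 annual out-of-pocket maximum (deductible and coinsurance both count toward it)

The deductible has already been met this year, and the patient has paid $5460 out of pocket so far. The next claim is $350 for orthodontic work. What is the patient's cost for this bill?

$70

The deductible is already satisfied, so the full bill goes to coinsurance.
20% of $350 = $70 falls to the patient.
Total out-of-pocket so far would be $5460 + $70 = $5530, below the $24100 cap — no reduction.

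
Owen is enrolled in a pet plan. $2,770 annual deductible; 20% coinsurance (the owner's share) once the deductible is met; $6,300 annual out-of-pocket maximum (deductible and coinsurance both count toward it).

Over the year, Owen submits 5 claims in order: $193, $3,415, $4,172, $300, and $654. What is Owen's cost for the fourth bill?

$60

#1 ($193): entire amount goes to the deductible. Owner pays $193; OOP now $193.
#2 ($3,415): deductible takes $2,577, $838 remains; 20% of $838 = $167.60. Owner owes $2,744.60 (running OOP $2,937.60).
#3 ($4,172): deductible already satisfied, so owner's share is 20% × $4,172 = $834.40. Owner owes $834.40 (running OOP $3,772).
#4 ($300): 20% coinsurance on $300 = $60. Cost to owner: $60. OOP to date $3,832.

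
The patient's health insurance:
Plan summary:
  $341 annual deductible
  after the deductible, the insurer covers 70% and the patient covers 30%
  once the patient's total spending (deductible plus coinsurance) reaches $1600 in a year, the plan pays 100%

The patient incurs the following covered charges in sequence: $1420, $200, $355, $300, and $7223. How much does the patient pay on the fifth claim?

$678.80

Claim 1 — $1420: deductible takes $341, $1079 remains; coinsurance $1079 × 30% = $323.70. Cost to patient: $664.70. OOP to date $664.70.
Claim 2 — $200: deductible met; 30% of $200 = $60. Cost to patient: $60. OOP to date $724.70.
Claim 3 — $355: 30% coinsurance on $355 = $106.50. Cost to patient: $106.50. OOP to date $831.20.
Claim 4 — $300: deductible already satisfied, so patient's share is 30% × $300 = $90. Cost to patient: $90. OOP to date $921.20.
Claim 5 — $7223: 30% coinsurance on $7223 = $2166.90. OOP would hit $3088.10 > $1600, so the cap limits the patient to $1600 − $921.20 = $678.80.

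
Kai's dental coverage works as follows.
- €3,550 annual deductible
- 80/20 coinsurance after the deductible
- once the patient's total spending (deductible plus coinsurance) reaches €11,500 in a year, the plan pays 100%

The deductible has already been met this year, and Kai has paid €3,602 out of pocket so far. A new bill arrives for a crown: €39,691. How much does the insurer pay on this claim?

With the deductible met, the entire €39,691 is subject to coinsurance.
Patient's 20% share of €39,691 is €7,938.20.
Adding €7,938.20 to the €3,602 already spent would give €11,540.20, which exceeds the €11,500 cap; the patient pays just €11,500 − €3,602 = €7,898.
The insurer covers the remainder: €39,691 − €7,898 = €31,793.

€31,793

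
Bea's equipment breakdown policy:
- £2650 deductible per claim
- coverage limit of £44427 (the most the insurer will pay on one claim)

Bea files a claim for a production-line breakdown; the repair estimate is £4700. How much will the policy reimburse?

After the deductible, £4700 − £2650 = £2050 remains.
£2050 ≤ £44427, so the limit doesn't bind; insurer pays £2050.

£2050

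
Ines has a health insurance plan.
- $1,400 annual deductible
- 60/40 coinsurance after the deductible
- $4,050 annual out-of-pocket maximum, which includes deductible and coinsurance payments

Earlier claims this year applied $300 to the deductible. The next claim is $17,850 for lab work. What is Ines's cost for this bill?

$3,750

Remaining deductible: $1,400 − $300 = $1,100.
After the $1,100 deductible portion, $17,850 − $1,100 = $16,750 is subject to coinsurance.
Patient's 40% share of $16,750 is $6,700.
So the patient owes $1,100 + $6,700 = $7,800 before any cap.
Adding $7,800 to the $300 already spent would give $8,100, which exceeds the $4,050 cap; the patient pays just $4,050 − $300 = $3,750.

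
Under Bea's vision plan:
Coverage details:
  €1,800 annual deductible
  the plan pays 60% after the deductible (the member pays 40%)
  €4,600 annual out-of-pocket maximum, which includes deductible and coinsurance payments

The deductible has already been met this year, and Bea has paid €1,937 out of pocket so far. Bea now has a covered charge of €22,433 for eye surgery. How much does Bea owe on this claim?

€2,663

With the deductible met, the entire €22,433 is subject to coinsurance.
40% of €22,433 = €8,973.20 falls to the member.
Year-to-date out-of-pocket would reach €1,937 + €8,973.20 = €10,910.20, above the €4,600 maximum, so the member pays only €4,600 − €1,937 = €2,663.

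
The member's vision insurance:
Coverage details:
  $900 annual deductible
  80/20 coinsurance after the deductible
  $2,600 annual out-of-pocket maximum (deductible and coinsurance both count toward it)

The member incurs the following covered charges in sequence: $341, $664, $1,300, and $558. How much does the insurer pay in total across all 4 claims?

Claim 1 — $341: entire amount goes to the deductible. Member pays $341; OOP now $341. Insurer: $341 − $341 = $0.
Claim 2 — $664: deductible takes $559, $105 remains; member's 20% is $21. Member owes $580 (running OOP $921). Insurer: $664 − $580 = $84.
Claim 3 — $1,300: deductible already satisfied, so member's share is 20% × $1,300 = $260. Cost to member: $260. OOP to date $1,181. Insurer: $1,300 − $260 = $1,040.
Claim 4 — $558: deductible already satisfied, so member's share is 20% × $558 = $111.60. Member owes $111.60 (running OOP $1,292.60). Plan pays $558 − $111.60 = $446.40.
Insurer total = bills − member's total = $2,863 − $1,292.60 = $1,570.40.

$1,570.40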